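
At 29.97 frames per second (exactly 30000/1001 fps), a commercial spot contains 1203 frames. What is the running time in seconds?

Running time = 1203 / (30000/1001) = 40.1401 s.

40.1401 seconds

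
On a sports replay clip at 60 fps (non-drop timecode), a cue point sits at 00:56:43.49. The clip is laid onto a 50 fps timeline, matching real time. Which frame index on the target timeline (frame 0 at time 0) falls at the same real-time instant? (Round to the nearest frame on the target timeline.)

frame 170191

Source frame index: (0×3600 + 56×60 + 43) × 60 + 49 = 204229.
Real time: 204229 / (60) = 204229/60 s.
Target frame: (204229/60) × (50) = 1021145/6 ≈ 170190.833 → 170191.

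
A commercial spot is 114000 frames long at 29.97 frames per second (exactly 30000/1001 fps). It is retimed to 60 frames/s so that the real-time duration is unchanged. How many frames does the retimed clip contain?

228228 frames

Target frames = source frames × (target rate / source rate) = 114000 × (60)/(30000/1001) = 114000 × 1001/500 = 228228.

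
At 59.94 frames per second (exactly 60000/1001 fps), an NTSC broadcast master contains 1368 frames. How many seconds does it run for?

Running time = 1368 / (60000/1001) = 22.8228 s.

22.8228 seconds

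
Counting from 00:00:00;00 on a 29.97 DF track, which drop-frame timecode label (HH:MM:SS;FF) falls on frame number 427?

Ten DF minutes hold 17982 frames, so frame 427 lies in block 0 (frames 0–17981) with 427 frames into that block.
The block's first minute is 1800 frames and the rest 1798 each; 427 frames reaches minute 0, so 0 × 18 + 0 × 2 = 0 labels have been skipped so far.
Adding those back, label number 427 + 0 = 427 at 30 labels/s is 14 s + 7 f = 0 h 0 min 14 s frame 7, i.e. 00:00:14;07.

00:00:14;07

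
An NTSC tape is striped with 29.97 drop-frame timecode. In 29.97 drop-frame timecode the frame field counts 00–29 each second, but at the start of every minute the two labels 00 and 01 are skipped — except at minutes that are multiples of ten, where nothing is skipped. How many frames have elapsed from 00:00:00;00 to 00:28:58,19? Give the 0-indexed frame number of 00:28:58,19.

Complete 10-minute blocks: 2, each 17982 frames → 35964.
Remaining 8 whole minutes in the current block: 1800 + 7 × 1798 = 14386 frames.
Within the current minute: 58 × 30 + 19 − 2 = 1757 (labels ;00/;01 skipped at this minute). Total = 35964 + 14386 + 1757 = 52107.

52107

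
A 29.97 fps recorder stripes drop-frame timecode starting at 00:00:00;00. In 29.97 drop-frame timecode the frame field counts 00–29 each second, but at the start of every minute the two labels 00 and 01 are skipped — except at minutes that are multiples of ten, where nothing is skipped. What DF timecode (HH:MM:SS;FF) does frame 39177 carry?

00:21:47;05

Ten DF minutes hold 17982 frames, so frame 39177 lies in block 2 (frames 35964–53945) with 3213 frames into that block.
The block's first minute is 1800 frames and the rest 1798 each; 3213 frames reaches minute 1, so 2 × 18 + 1 × 2 = 38 labels have been skipped so far.
Adding those back, label number 39177 + 38 = 39215 at 30 labels/s is 1307 s + 5 f = 0 h 21 min 47 s frame 5, i.e. 00:21:47;05.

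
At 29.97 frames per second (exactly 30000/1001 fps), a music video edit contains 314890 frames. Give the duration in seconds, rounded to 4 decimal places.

10506.8297 seconds

Running time = 314890 × 1001/30000 = 31520489/3000 s ≈ 10506.8297 s.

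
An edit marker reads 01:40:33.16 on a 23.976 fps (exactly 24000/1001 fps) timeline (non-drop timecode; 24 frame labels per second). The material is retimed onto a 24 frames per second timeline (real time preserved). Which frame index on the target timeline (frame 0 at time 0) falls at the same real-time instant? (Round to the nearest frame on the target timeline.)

Source frame index: (1×3600 + 40×60 + 33) × 24 + 16 = 144808.
Real time: 144808 / (24000/1001) = 18119101/3000 s.
Target frame: (18119101/3000) × (24) = 18119101/125 ≈ 144952.808 → 144953.

frame 144953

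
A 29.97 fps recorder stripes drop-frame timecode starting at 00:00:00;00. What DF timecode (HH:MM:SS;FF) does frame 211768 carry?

Each 10-minute DF block holds 10 × 60 × 30 − 9 × 2 = 17982 frames. 211768 ÷ 17982 → 11 full blocks, remainder 13966.
Within the partial block the first minute is 1800 frames and each further minute 1798, so 7 further minute boundaries passed. Total skipped labels = 18 × 11 + 2 × 7 = 212.
Non-drop label index = 211768 + 212 = 211980; at 30 labels/s that is 01:57:46:00, i.e. DF 01:57:46;00.

01:57:46;00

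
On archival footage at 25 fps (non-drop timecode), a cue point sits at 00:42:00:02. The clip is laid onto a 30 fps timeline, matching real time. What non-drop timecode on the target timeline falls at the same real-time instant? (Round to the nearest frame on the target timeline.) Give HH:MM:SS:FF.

Source frame index: (0×3600 + 42×60 + 0) × 25 + 2 = 63002.
Real time: 63002 / (25) = 63002/25 s.
Target frame: (63002/25) × (30) = 378012/5 ≈ 75602.400 → 75602.
At 30 labels/s: frame 75602 → 00:42:00:02.

00:42:00:02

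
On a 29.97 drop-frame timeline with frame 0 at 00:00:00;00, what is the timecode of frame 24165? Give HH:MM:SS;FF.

00:13:26;09

Each 10-minute DF block holds 10 × 60 × 30 − 9 × 2 = 17982 frames. 24165 ÷ 17982 → 1 full block, remainder 6183.
Within the partial block the first minute is 1800 frames and each further minute 1798, so 3 further minute boundaries passed. Total skipped labels = 18 × 1 + 2 × 3 = 24.
Non-drop label index = 24165 + 24 = 24189; at 30 labels/s that is 00:13:26:09, i.e. DF 00:13:26;09.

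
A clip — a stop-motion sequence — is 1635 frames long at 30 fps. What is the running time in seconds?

Running time = 1635 / (30) = 54.5 s.

54.5 seconds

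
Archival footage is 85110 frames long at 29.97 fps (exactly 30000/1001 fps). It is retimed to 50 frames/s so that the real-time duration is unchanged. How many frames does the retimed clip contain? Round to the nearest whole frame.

Frames at target rate = 85110 × (50) / (30000/1001) = 2839837/20 ≈ 141991.850.
Nearest whole frame: 141992.

141992 frames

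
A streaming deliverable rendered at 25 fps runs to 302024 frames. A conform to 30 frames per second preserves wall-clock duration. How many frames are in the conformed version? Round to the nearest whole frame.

Frames at target rate = 302024 × (30) / (25) = 1812144/5 ≈ 362428.800.
Nearest whole frame: 362429.

362429 frames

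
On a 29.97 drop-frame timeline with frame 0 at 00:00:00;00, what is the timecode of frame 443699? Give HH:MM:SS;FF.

Ten DF minutes hold 17982 frames, so frame 443699 lies in block 24 (frames 431568–449549) with 12131 frames into that block.
The block's first minute is 1800 frames and the rest 1798 each; 12131 frames reaches minute 6, so 24 × 18 + 6 × 2 = 444 labels have been skipped so far.
Adding those back, label number 443699 + 444 = 444143 at 30 labels/s is 14804 s + 23 f = 4 h 6 min 44 s frame 23, i.e. 04:06:44;23.

04:06:44;23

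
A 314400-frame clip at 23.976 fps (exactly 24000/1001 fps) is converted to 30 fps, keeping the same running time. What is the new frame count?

Target frames = source frames × (target rate / source rate) = 314400 × (30)/(24000/1001) = 314400 × 1001/800 = 393393.

393393 frames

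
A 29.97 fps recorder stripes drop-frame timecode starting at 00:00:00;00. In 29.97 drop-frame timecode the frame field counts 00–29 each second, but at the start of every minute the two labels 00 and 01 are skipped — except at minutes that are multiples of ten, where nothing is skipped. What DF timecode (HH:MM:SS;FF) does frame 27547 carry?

00:15:19;05

Ten DF minutes hold 17982 frames, so frame 27547 lies in block 1 (frames 17982–35963) with 9565 frames into that block.
The block's first minute is 1800 frames and the rest 1798 each; 9565 frames reaches minute 5, so 1 × 18 + 5 × 2 = 28 labels have been skipped so far.
Adding those back, label number 27547 + 28 = 27575 at 30 labels/s is 919 s + 5 f = 0 h 15 min 19 s frame 5, i.e. 00:15:19;05.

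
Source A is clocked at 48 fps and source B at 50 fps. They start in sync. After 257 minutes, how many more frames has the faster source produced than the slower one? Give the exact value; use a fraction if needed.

257 min = 15420 s.
A emits 48 × 15420 = 740160 frames; B emits 50 × 15420 = 771000.
Difference = 30840 frames; B is ahead of A.

30840 frames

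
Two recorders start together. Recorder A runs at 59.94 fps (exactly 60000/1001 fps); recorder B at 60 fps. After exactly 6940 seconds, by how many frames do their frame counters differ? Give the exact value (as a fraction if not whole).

A emits 60000/1001 × 6940 = 416400000/1001 frames; B emits 60 × 6940 = 416400.
Difference = 416400/1001 frames (≈ 415.9840); B is ahead of A.

416400/1001 frames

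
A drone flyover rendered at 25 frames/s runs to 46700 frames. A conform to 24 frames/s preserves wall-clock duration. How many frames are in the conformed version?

Target frames = source frames × (target rate / source rate) = 46700 × (24)/(25) = 46700 × 24/25 = 44832.

44832 frames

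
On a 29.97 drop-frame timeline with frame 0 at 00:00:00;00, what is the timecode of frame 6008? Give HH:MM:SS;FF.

Each 10-minute DF block holds 10 × 60 × 30 − 9 × 2 = 17982 frames. 6008 ÷ 17982 → 0 full blocks, remainder 6008.
Within the partial block the first minute is 1800 frames and each further minute 1798, so 3 further minute boundaries passed. Total skipped labels = 18 × 0 + 2 × 3 = 6.
Non-drop label index = 6008 + 6 = 6014; at 30 labels/s that is 00:03:20:14, i.e. DF 00:03:20;14.

00:03:20;14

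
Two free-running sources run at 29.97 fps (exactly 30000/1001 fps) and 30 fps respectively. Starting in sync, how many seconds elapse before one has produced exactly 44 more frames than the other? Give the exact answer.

The gap grows by |30 − 30000/1001| = 30/1001 frames per second.
Time for a 44-frame gap: 44 ÷ (30/1001) = 22022/15 s.

22022/15 seconds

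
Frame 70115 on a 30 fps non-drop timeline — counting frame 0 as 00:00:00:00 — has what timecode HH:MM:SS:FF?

70115 ÷ 30 = 2337 full seconds, remainder 5 frames.
2337 s = 0 h 38 min 57 s.
Timecode: 00:38:57:05.

00:38:57:05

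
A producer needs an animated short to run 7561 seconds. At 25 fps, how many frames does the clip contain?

189025 frames

Frames = 7561 × 25 = 189025.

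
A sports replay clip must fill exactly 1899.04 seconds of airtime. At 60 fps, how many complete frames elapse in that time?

113942 frames

Frames = 1899.04 × 60 = 569712/5 ≈ 113942.4000.
Complete frames: 113942.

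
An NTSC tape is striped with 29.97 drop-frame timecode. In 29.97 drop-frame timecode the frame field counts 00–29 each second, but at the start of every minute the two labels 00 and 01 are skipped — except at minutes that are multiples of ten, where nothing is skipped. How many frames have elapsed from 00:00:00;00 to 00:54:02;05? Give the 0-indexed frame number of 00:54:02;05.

97167

As if non-drop at 30 labels/s: (0 × 3600 + 54 × 60 + 2) × 30 + 5 = 97265.
Minute boundaries passed: 54; those not divisible by 10: 54 − 5 = 49; dropped labels = 2 × 49 = 98.
Actual frame index = 97265 − 98 = 97167.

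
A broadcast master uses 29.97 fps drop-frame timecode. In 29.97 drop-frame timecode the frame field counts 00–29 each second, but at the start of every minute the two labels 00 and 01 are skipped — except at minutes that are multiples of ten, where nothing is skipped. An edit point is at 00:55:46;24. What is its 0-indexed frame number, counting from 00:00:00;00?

100304

Complete 10-minute blocks: 5, each 17982 frames → 89910.
Remaining 5 whole minutes in the current block: 1800 + 4 × 1798 = 8992 frames.
Within the current minute: 46 × 30 + 24 − 2 = 1402 (labels ;00/;01 skipped at this minute). Total = 89910 + 8992 + 1402 = 100304.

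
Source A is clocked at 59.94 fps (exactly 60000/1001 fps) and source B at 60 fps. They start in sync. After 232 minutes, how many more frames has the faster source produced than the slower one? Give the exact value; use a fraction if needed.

232 min = 13920 s.
A emits 60000/1001 × 13920 = 835200000/1001 frames; B emits 60 × 13920 = 835200.
Difference = 835200/1001 frames (≈ 834.3656); B is ahead of A.

835200/1001 frames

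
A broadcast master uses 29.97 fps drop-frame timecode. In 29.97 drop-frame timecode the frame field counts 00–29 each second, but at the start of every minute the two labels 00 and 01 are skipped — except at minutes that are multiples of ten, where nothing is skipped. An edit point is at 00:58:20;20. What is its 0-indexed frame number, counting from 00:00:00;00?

104914

Complete 10-minute blocks: 5, each 17982 frames → 89910.
Remaining 8 whole minutes in the current block: 1800 + 7 × 1798 = 14386 frames.
Within the current minute: 20 × 30 + 20 − 2 = 618 (labels ;00/;01 skipped at this minute). Total = 89910 + 14386 + 618 = 104914.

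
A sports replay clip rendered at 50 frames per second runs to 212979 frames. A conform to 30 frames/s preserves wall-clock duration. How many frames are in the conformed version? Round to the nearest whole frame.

127787 frames

Frames at target rate = 212979 × (30) / (50) = 638937/5 ≈ 127787.400.
Nearest whole frame: 127787.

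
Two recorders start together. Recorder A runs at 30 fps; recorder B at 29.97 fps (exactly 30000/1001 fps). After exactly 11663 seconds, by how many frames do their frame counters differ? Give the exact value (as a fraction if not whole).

A emits 30 × 11663 = 349890 frames; B emits 30000/1001 × 11663 = 349890000/1001.
Difference = 349890/1001 frames (≈ 349.5405); B is behind A.

349890/1001 frames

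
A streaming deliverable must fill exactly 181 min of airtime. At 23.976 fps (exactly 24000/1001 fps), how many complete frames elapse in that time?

260379 frames

181 min = 10860 s.
Frames = 10860 × 24000/1001 = 260640000/1001 ≈ 260379.6204.
Complete frames: 260379.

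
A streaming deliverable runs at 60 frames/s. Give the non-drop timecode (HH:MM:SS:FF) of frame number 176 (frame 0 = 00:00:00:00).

00:00:02:56

176 ÷ 60 = 2 full seconds, remainder 56 frames.
2 s = 0 h 0 min 2 s.
Timecode: 00:00:02:56.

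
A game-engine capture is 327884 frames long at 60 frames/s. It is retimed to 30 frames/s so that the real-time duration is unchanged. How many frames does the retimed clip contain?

163942 frames

Target frames = source frames × (target rate / source rate) = 327884 × (30)/(60) = 327884 × 1/2 = 163942.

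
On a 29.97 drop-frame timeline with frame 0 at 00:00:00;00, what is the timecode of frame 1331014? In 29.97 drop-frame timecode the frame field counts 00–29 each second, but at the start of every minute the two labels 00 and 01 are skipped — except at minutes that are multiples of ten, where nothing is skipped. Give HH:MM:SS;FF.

12:20:11;16

Ten DF minutes hold 17982 frames, so frame 1331014 lies in block 74 (frames 1330668–1348649) with 346 frames into that block.
The block's first minute is 1800 frames and the rest 1798 each; 346 frames reaches minute 0, so 74 × 18 + 0 × 2 = 1332 labels have been skipped so far.
Adding those back, label number 1331014 + 1332 = 1332346 at 30 labels/s is 44411 s + 16 f = 12 h 20 min 11 s frame 16, i.e. 12:20:11;16.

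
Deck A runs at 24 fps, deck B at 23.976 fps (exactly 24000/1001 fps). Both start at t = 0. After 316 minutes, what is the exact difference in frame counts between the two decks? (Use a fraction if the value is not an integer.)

316 min = 18960 s.
A emits 24 × 18960 = 455040 frames; B emits 24000/1001 × 18960 = 455040000/1001.
Difference = 455040/1001 frames (≈ 454.5854); B is behind A.

455040/1001 frames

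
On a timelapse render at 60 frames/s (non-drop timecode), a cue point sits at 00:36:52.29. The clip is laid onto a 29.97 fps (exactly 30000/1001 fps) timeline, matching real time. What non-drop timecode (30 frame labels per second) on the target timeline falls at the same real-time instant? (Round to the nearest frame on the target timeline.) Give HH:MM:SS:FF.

00:36:50:08

Source frame index: (0×3600 + 36×60 + 52) × 60 + 29 = 132749.
Real time: 132749 / (60) = 132749/60 s.
Target frame: (132749/60) × (30000/1001) = 66374500/1001 ≈ 66308.192 → 66308.
At 30 labels/s: frame 66308 → 00:36:50:08.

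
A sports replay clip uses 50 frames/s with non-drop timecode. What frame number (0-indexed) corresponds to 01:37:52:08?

Total seconds to the label: (1 × 3600 + 37 × 60 + 52) = 5872.
Frame index = 5872 × 50 + 8 = 293608.

frame 293608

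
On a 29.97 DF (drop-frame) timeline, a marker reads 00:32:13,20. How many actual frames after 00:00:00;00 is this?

57952

As if non-drop at 30 labels/s: (0 × 3600 + 32 × 60 + 13) × 30 + 20 = 58010.
Minute boundaries passed: 32; those not divisible by 10: 32 − 3 = 29; dropped labels = 2 × 29 = 58.
Actual frame index = 58010 − 58 = 57952.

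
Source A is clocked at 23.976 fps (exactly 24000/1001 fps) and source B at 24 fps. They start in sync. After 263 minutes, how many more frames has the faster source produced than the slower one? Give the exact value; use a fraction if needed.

378720/1001 frames

263 min = 15780 s.
A emits 24000/1001 × 15780 = 378720000/1001 frames; B emits 24 × 15780 = 378720.
Difference = 378720/1001 frames (≈ 378.3417); B is ahead of A.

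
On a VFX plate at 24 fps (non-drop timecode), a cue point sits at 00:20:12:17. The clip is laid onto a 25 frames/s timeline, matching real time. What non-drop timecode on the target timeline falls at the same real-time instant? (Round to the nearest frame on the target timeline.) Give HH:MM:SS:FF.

00:20:12:18

Source frame index: (0×3600 + 20×60 + 12) × 24 + 17 = 29105.
Real time: 29105 / (24) = 29105/24 s.
Target frame: (29105/24) × (25) = 727625/24 ≈ 30317.708 → 30318.
At 25 labels/s: frame 30318 → 00:20:12:18.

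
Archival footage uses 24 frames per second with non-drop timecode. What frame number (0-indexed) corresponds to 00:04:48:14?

Total seconds to the label: (0 × 3600 + 4 × 60 + 48) = 288.
Frame index = 288 × 24 + 14 = 6926.

6926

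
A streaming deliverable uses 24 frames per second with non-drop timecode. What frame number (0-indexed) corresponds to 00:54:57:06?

Total seconds to the label: (0 × 3600 + 54 × 60 + 57) = 3297.
Frame index = 3297 × 24 + 6 = 79134.

79134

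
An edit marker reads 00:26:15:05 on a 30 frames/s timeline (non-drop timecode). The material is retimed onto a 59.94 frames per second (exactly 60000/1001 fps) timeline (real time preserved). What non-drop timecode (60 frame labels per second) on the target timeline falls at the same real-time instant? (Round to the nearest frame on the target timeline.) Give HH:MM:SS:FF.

00:26:13:36

Source frame index: (0×3600 + 26×60 + 15) × 30 + 5 = 47255.
Real time: 47255 / (30) = 9451/6 s.
Target frame: (9451/6) × (60000/1001) = 7270000/77 ≈ 94415.584 → 94416.
At 60 labels/s: frame 94416 → 00:26:13:36.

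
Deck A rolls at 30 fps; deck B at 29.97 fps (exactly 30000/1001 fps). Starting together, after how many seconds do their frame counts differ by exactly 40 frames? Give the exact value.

The gap grows by |30000/1001 − 30| = 30/1001 frames per second.
Time for a 40-frame gap: 40 ÷ (30/1001) = 4004/3 s.

4004/3 seconds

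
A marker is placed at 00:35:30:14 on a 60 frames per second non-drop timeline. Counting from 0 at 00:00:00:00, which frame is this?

Total seconds to the label: (0 × 3600 + 35 × 60 + 30) = 2130.
Frame index = 2130 × 60 + 14 = 127814.

frame 127814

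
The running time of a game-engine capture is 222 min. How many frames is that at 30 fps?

222 min = 13320 s.
Frames = 13320 × 30 = 399600.

399600 frames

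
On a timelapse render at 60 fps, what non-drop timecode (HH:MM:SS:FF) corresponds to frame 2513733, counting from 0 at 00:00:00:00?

11:38:15:33

2513733 ÷ 60 = 41895 full seconds, remainder 33 frames.
41895 s = 11 h 38 min 15 s.
Timecode: 11:38:15:33.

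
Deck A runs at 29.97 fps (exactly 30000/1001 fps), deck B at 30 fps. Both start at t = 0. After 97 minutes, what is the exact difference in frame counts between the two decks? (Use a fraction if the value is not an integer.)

97 min = 5820 s.
A emits 30000/1001 × 5820 = 174600000/1001 frames; B emits 30 × 5820 = 174600.
Difference = 174600/1001 frames (≈ 174.4256); B is ahead of A.

174600/1001 frames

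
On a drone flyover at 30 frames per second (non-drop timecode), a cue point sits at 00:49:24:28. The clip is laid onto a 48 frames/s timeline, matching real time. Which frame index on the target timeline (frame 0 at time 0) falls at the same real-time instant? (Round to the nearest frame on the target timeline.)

frame 142317

Source frame index: (0×3600 + 49×60 + 24) × 30 + 28 = 88948.
Real time: 88948 / (30) = 44474/15 s.
Target frame: (44474/15) × (48) = 711584/5 ≈ 142316.800 → 142317.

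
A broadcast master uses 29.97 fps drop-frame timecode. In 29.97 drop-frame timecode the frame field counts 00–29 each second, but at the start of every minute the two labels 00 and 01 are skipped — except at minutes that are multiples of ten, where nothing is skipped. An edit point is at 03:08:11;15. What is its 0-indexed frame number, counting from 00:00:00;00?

338405

Complete 10-minute blocks: 18, each 17982 frames → 323676.
Remaining 8 whole minutes in the current block: 1800 + 7 × 1798 = 14386 frames.
Within the current minute: 11 × 30 + 15 − 2 = 343 (labels ;00/;01 skipped at this minute). Total = 323676 + 14386 + 343 = 338405.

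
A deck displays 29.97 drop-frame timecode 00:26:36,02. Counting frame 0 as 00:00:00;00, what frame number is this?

47834

Complete 10-minute blocks: 2, each 17982 frames → 35964.
Remaining 6 whole minutes in the current block: 1800 + 5 × 1798 = 10790 frames.
Within the current minute: 36 × 30 + 2 − 2 = 1080 (labels ;00/;01 skipped at this minute). Total = 35964 + 10790 + 1080 = 47834.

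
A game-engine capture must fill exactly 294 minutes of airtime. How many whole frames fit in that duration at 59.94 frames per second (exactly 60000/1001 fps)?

294 min = 17640 s.
Frames = 17640 × 60000/1001 = 151200000/143 ≈ 1057342.6573.
Complete frames: 1057342.

1057342 frames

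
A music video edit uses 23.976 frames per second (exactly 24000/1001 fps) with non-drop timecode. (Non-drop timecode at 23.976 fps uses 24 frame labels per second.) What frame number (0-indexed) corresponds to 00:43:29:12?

Total seconds to the label: (0 × 3600 + 43 × 60 + 29) = 2609.
Frame index = 2609 × 24 + 12 = 62628.

frame 62628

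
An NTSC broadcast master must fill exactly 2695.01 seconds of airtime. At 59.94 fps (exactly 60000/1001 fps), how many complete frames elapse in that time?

161539 frames

Frames = 2695.01 × 60000/1001 = 161700600/1001 ≈ 161539.0609.
Complete frames: 161539.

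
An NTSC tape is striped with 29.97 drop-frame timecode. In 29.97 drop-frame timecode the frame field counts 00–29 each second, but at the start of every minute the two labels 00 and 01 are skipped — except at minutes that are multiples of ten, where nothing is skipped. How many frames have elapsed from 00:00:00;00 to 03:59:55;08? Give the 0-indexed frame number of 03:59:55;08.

431426

Complete 10-minute blocks: 23, each 17982 frames → 413586.
Remaining 9 whole minutes in the current block: 1800 + 8 × 1798 = 16184 frames.
Within the current minute: 55 × 30 + 8 − 2 = 1656 (labels ;00/;01 skipped at this minute). Total = 413586 + 16184 + 1656 = 431426.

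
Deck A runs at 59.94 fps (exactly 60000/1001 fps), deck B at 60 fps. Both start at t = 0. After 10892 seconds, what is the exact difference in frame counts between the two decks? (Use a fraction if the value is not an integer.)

93360/143 frames

A emits 60000/1001 × 10892 = 93360000/143 frames; B emits 60 × 10892 = 653520.
Difference = 93360/143 frames (≈ 652.8671); B is ahead of A.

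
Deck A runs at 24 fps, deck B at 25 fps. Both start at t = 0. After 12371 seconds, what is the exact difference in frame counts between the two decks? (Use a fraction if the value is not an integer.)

12371 frames

A emits 24 × 12371 = 296904 frames; B emits 25 × 12371 = 309275.
Difference = 12371 frames; B is ahead of A.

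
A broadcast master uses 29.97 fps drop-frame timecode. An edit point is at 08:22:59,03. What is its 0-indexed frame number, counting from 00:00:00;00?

904469

Complete 10-minute blocks: 50, each 17982 frames → 899100.
Remaining 2 whole minutes in the current block: 1800 + 1 × 1798 = 3598 frames.
Within the current minute: 59 × 30 + 3 − 2 = 1771 (labels ;00/;01 skipped at this minute). Total = 899100 + 3598 + 1771 = 904469.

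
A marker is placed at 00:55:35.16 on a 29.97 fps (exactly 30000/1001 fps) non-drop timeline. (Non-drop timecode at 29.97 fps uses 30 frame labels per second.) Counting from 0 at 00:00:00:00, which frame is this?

100066

Total seconds to the label: (0 × 3600 + 55 × 60 + 35) = 3335.
Frame index = 3335 × 30 + 16 = 100066.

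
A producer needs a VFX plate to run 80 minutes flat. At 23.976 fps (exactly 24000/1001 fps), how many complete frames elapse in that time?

80 min = 4800 s.
Frames = 4800 × 24000/1001 = 115200000/1001 ≈ 115084.9151.
Complete frames: 115084.

115084 frames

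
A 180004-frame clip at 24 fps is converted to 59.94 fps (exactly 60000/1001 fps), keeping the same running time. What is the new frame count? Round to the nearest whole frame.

449560 frames

Frames at target rate = 180004 × (60000/1001) / (24) = 40910000/91 ≈ 449560.440.
Nearest whole frame: 449560.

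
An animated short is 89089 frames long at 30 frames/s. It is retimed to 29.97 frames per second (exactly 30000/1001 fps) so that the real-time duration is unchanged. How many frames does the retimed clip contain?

Target frames = source frames × (target rate / source rate) = 89089 × (30000/1001)/(30) = 89089 × 1000/1001 = 89000.

89000 frames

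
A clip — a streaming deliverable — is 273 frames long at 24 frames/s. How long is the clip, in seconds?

11.375 seconds

Running time = 273 / (24) = 11.375 s.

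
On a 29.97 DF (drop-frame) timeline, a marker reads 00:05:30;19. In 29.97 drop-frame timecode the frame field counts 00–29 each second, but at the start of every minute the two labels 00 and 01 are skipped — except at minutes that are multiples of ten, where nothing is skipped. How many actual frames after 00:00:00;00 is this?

9909

Complete 10-minute blocks: 0, each 17982 frames → 0.
Remaining 5 whole minutes in the current block: 1800 + 4 × 1798 = 8992 frames.
Within the current minute: 30 × 30 + 19 − 2 = 917 (labels ;00/;01 skipped at this minute). Total = 0 + 8992 + 917 = 9909.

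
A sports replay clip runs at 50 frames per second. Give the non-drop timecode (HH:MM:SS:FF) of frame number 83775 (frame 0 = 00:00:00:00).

83775 ÷ 50 = 1675 full seconds, remainder 25 frames.
1675 s = 0 h 27 min 55 s.
Timecode: 00:27:55:25.

00:27:55:25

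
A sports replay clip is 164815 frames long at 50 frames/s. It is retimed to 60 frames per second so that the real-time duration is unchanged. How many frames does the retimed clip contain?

197778 frames

Target frames = source frames × (target rate / source rate) = 164815 × (60)/(50) = 164815 × 6/5 = 197778.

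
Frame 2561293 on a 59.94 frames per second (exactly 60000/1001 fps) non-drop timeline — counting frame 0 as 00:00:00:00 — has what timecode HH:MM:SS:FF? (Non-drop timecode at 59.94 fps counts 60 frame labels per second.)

2561293 ÷ 60 = 42688 full seconds, remainder 13 frames.
42688 s = 11 h 51 min 28 s.
Timecode: 11:51:28:13.

11:51:28:13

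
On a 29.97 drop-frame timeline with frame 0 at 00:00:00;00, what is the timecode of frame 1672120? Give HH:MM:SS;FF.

15:29:53;04

Each 10-minute DF block holds 10 × 60 × 30 − 9 × 2 = 17982 frames. 1672120 ÷ 17982 → 92 full blocks, remainder 17776.
Within the partial block the first minute is 1800 frames and each further minute 1798, so 9 further minute boundaries passed. Total skipped labels = 18 × 92 + 2 × 9 = 1674.
Non-drop label index = 1672120 + 1674 = 1673794; at 30 labels/s that is 15:29:53:04, i.e. DF 15:29:53;04.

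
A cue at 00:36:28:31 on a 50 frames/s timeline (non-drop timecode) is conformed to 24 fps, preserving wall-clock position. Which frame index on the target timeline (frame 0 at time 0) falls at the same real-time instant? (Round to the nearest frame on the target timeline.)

frame 52527

Source frame index: (0×3600 + 36×60 + 28) × 50 + 31 = 109431.
Real time: 109431 / (50) = 109431/50 s.
Target frame: (109431/50) × (24) = 1313172/25 ≈ 52526.880 → 52527.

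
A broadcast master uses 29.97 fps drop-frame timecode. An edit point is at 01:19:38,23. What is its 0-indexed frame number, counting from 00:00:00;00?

143219

As if non-drop at 30 labels/s: (1 × 3600 + 19 × 60 + 38) × 30 + 23 = 143363.
Minute boundaries passed: 79; those not divisible by 10: 79 − 7 = 72; dropped labels = 2 × 72 = 144.
Actual frame index = 143363 − 144 = 143219.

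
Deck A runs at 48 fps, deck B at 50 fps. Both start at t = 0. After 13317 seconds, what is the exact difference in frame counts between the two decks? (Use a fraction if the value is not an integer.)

26634 frames

A emits 48 × 13317 = 639216 frames; B emits 50 × 13317 = 665850.
Difference = 26634 frames; B is ahead of A.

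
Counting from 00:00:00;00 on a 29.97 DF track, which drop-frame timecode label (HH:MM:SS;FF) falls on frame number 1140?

00:00:38;00

Each 10-minute DF block holds 10 × 60 × 30 − 9 × 2 = 17982 frames. 1140 ÷ 17982 → 0 full blocks, remainder 1140.
Within the partial block the first minute is 1800 frames and each further minute 1798, so 0 further minute boundaries passed. Total skipped labels = 18 × 0 + 2 × 0 = 0.
Non-drop label index = 1140 + 0 = 1140; at 30 labels/s that is 00:00:38:00, i.e. DF 00:00:38;00.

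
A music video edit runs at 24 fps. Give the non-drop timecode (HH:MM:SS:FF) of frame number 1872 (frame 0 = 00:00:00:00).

1872 ÷ 24 = 78 full seconds, remainder 0 frames.
78 s = 0 h 1 min 18 s.
Timecode: 00:01:18:00.

00:01:18:00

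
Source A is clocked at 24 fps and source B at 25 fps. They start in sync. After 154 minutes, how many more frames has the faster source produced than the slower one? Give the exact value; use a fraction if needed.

154 min = 9240 s.
A emits 24 × 9240 = 221760 frames; B emits 25 × 9240 = 231000.
Difference = 9240 frames; B is ahead of A.

9240 frames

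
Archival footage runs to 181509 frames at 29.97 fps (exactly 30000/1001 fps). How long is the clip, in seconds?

Running time = 181509 / (30000/1001) = 6056.3503 s.

6056.3503 seconds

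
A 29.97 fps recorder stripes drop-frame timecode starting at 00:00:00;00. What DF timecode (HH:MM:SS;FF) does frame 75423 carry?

Ten DF minutes hold 17982 frames, so frame 75423 lies in block 4 (frames 71928–89909) with 3495 frames into that block.
The block's first minute is 1800 frames and the rest 1798 each; 3495 frames reaches minute 1, so 4 × 18 + 1 × 2 = 74 labels have been skipped so far.
Adding those back, label number 75423 + 74 = 75497 at 30 labels/s is 2516 s + 17 f = 0 h 41 min 56 s frame 17, i.e. 00:41:56;17.

00:41:56;17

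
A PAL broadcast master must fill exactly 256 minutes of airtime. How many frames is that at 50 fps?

256 min = 15360 s.
Frames = 15360 × 50 = 768000.

768000 frames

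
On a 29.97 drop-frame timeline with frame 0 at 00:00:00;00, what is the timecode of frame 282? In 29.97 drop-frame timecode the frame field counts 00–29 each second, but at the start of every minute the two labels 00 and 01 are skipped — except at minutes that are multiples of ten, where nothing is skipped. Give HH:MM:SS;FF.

00:00:09;12

Each 10-minute DF block holds 10 × 60 × 30 − 9 × 2 = 17982 frames. 282 ÷ 17982 → 0 full blocks, remainder 282.
Within the partial block the first minute is 1800 frames and each further minute 1798, so 0 further minute boundaries passed. Total skipped labels = 18 × 0 + 2 × 0 = 0.
Non-drop label index = 282 + 0 = 282; at 30 labels/s that is 00:00:09:12, i.e. DF 00:00:09;12.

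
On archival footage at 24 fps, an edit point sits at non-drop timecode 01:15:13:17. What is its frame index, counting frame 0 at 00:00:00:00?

Total seconds to the label: (1 × 3600 + 15 × 60 + 13) = 4513.
Frame index = 4513 × 24 + 17 = 108329.

108329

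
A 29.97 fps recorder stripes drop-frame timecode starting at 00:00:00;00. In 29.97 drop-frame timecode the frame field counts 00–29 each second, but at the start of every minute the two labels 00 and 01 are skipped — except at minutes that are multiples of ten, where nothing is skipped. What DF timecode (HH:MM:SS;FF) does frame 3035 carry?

00:01:41;07

Each 10-minute DF block holds 10 × 60 × 30 − 9 × 2 = 17982 frames. 3035 ÷ 17982 → 0 full blocks, remainder 3035.
Within the partial block the first minute is 1800 frames and each further minute 1798, so 1 further minute boundary passed. Total skipped labels = 18 × 0 + 2 × 1 = 2.
Non-drop label index = 3035 + 2 = 3037; at 30 labels/s that is 00:01:41:07, i.e. DF 00:01:41;07.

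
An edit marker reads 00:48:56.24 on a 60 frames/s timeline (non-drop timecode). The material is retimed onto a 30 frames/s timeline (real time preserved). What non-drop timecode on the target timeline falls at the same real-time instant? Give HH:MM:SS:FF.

00:48:56:12

Source frame index: (0×3600 + 48×60 + 56) × 60 + 24 = 176184.
Real time: 176184 / (60) = 14682/5 s.
Target frame: (14682/5) × (30) = 88092.
At 30 labels/s: frame 88092 → 00:48:56:12.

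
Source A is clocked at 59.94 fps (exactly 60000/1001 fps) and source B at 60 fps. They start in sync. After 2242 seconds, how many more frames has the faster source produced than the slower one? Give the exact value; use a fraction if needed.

134520/1001 frames

A emits 60000/1001 × 2242 = 134520000/1001 frames; B emits 60 × 2242 = 134520.
Difference = 134520/1001 frames (≈ 134.3856); B is ahead of A.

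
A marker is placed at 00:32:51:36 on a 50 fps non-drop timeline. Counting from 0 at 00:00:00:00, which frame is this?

98586

Total seconds to the label: (0 × 3600 + 32 × 60 + 51) = 1971.
Frame index = 1971 × 50 + 36 = 98586.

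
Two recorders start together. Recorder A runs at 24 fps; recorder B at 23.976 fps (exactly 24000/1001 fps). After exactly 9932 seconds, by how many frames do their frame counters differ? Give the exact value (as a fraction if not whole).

18336/77 frames

A emits 24 × 9932 = 238368 frames; B emits 24000/1001 × 9932 = 18336000/77.
Difference = 18336/77 frames (≈ 238.1299); B is behind A.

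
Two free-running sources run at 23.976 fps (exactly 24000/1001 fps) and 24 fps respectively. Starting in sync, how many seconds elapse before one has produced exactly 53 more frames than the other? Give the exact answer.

53053/24 seconds

The gap grows by |24 − 24000/1001| = 24/1001 frames per second.
Time for a 53-frame gap: 53 ÷ (24/1001) = 53053/24 s.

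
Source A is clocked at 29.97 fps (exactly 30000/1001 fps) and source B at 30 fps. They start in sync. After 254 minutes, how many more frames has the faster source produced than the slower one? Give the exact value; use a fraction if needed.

457200/1001 frames

254 min = 15240 s.
A emits 30000/1001 × 15240 = 457200000/1001 frames; B emits 30 × 15240 = 457200.
Difference = 457200/1001 frames (≈ 456.7433); B is ahead of A.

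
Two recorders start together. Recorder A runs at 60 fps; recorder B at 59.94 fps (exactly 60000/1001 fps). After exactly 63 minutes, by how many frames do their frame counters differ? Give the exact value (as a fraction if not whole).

32400/143 frames

63 min = 3780 s.
A emits 60 × 3780 = 226800 frames; B emits 60000/1001 × 3780 = 32400000/143.
Difference = 32400/143 frames (≈ 226.5734); B is behind A.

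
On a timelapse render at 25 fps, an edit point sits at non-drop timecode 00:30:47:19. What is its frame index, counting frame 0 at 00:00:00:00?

Total seconds to the label: (0 × 3600 + 30 × 60 + 47) = 1847.
Frame index = 1847 × 25 + 19 = 46194.

frame 46194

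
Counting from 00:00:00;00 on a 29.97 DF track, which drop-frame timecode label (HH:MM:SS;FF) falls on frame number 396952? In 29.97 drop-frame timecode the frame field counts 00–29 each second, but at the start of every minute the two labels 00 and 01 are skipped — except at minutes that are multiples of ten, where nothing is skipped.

03:40:44;28

Each 10-minute DF block holds 10 × 60 × 30 − 9 × 2 = 17982 frames. 396952 ÷ 17982 → 22 full blocks, remainder 1348.
Within the partial block the first minute is 1800 frames and each further minute 1798, so 0 further minute boundaries passed. Total skipped labels = 18 × 22 + 2 × 0 = 396.
Non-drop label index = 396952 + 396 = 397348; at 30 labels/s that is 03:40:44:28, i.e. DF 03:40:44;28.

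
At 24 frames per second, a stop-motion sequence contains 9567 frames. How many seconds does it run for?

398.625 seconds

Running time = 9567 / (24) = 398.625 s.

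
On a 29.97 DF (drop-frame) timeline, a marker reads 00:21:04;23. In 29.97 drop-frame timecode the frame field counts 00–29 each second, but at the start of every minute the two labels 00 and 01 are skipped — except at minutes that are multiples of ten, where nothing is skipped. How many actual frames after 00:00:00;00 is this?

Complete 10-minute blocks: 2, each 17982 frames → 35964.
Remaining 1 whole minute in the current block: 1800 + 0 × 1798 = 1800 frames.
Within the current minute: 4 × 30 + 23 − 2 = 141 (labels ;00/;01 skipped at this minute). Total = 35964 + 1800 + 141 = 37905.

37905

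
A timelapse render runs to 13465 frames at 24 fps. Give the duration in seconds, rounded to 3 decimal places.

561.042 seconds

Running time = 13465 × 1/24 = 13465/24 s ≈ 561.042 s.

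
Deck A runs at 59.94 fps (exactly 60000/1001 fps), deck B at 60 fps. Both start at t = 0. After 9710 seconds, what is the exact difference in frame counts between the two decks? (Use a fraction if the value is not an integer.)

582600/1001 frames

A emits 60000/1001 × 9710 = 582600000/1001 frames; B emits 60 × 9710 = 582600.
Difference = 582600/1001 frames (≈ 582.0180); B is ahead of A.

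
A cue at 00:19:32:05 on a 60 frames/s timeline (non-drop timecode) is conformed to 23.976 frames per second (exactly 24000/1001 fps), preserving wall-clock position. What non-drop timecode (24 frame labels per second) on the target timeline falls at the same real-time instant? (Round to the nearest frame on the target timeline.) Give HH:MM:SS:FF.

00:19:30:22

Source frame index: (0×3600 + 19×60 + 32) × 60 + 5 = 70325.
Real time: 70325 / (60) = 14065/12 s.
Target frame: (14065/12) × (24000/1001) = 28130000/1001 ≈ 28101.898 → 28102.
At 24 labels/s: frame 28102 → 00:19:30:22.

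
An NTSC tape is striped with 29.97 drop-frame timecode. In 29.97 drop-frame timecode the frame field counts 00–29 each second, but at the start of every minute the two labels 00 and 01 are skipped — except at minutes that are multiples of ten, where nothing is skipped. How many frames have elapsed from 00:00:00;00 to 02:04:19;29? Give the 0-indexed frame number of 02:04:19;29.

223575

Complete 10-minute blocks: 12, each 17982 frames → 215784.
Remaining 4 whole minutes in the current block: 1800 + 3 × 1798 = 7194 frames.
Within the current minute: 19 × 30 + 29 − 2 = 597 (labels ;00/;01 skipped at this minute). Total = 215784 + 7194 + 597 = 223575.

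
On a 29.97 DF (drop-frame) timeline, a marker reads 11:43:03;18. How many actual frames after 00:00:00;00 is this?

1264242

Complete 10-minute blocks: 70, each 17982 frames → 1258740.
Remaining 3 whole minutes in the current block: 1800 + 2 × 1798 = 5396 frames.
Within the current minute: 3 × 30 + 18 − 2 = 106 (labels ;00/;01 skipped at this minute). Total = 1258740 + 5396 + 106 = 1264242.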